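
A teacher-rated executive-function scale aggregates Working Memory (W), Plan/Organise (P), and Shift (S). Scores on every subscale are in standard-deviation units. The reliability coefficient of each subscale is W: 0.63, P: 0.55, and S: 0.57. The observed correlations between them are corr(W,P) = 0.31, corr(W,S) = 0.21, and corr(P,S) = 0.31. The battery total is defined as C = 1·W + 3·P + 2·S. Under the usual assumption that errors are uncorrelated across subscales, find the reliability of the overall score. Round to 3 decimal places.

0.699

Var(C) = 1 + 3² + 2² + 2·[3·0.31 + 2·0.21 + 6·0.31] = 14 + 6.42 = 20.42.
Under uncorrelated errors the observed covariances equal the true-score covariances, so only the own-variance terms attenuate.
True-score variance = [0.63 + 3²·0.55 + 2²·0.57] + 6.42 = 7.86 + 6.42 = 14.28.
Reliability = 14.28 / 20.42 = 0.699.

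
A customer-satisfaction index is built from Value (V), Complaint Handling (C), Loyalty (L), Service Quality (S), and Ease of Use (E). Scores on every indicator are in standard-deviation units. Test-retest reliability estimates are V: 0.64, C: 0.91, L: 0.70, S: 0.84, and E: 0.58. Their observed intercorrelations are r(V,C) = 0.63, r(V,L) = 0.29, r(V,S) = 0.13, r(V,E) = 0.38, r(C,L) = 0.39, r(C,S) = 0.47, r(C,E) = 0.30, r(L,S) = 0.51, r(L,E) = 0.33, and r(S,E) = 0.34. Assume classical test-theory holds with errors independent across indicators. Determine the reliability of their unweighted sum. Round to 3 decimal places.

0.894

Var(V+C+L+S+E) = 5 + 2·[0.63 + 0.29 + 0.13 + 0.38 + 0.39 + 0.47 + 0.30 + 0.51 + 0.33 + 0.34] = 5 + 7.54 = 12.54.
Under uncorrelated errors the observed covariances equal the true-score covariances, so only the own-variance terms attenuate.
True-score variance = [0.64 + 0.91 + 0.70 + 0.84 + 0.58] + 7.54 = 3.67 + 7.54 = 11.21.
Reliability = 11.21 / 12.54 = 0.894.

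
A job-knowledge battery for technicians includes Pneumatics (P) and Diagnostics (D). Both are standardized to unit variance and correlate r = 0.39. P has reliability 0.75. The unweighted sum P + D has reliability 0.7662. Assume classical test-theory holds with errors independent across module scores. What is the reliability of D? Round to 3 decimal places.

0.600

Var(P+D) = 2 + 2·0.39 = 2.780.
True-score variance = ρ_P + ρ_D + 2·0.39, so 0.7662 = (0.75 + ρ_D + 0.78) / 2.780.
ρ_D = 0.7662·2.780 − 0.75 − 0.78 = 0.600.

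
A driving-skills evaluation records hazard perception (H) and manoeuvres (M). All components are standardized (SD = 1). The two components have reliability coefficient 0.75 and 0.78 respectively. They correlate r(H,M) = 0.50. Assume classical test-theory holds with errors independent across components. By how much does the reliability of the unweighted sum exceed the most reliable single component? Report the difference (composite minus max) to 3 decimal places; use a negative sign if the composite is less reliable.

0.063

Var(sum) = 2 + 1 = 3; true-score variance = 1.53 + 1 = 2.53; composite reliability = 0.8433.
Max component reliability = 0.7800.
Difference = 0.8433 − 0.7800 = 0.063.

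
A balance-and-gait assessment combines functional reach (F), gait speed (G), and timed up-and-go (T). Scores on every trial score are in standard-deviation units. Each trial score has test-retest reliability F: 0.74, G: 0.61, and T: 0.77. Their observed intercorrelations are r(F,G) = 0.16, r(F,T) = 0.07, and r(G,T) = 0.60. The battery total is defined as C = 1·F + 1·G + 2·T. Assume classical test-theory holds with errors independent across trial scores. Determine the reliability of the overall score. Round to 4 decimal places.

0.8256

Var(C) = 1 + 1 + 2² + 2·[0.16 + 2·0.07 + 2·0.60] = 6 + 3 = 9.
Under uncorrelated errors the observed covariances equal the true-score covariances, so only the own-variance terms attenuate.
True-score variance = [0.74 + 0.61 + 2²·0.77] + 3 = 4.43 + 3 = 7.43.
Reliability = 7.43 / 9 = 0.8256.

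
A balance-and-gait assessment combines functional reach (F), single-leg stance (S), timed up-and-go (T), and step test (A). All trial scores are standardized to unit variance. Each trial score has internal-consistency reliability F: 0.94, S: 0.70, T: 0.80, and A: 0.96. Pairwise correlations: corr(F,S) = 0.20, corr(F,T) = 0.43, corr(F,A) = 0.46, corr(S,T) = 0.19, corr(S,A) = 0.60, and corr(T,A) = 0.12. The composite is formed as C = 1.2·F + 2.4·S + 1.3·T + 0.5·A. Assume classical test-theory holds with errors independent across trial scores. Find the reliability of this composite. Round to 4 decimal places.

0.8555

Var(C) = 1.2² + 2.4² + 1.3² + 0.5² + 2·[2.88·0.20 + 1.56·0.43 + 0.6·0.46 + 3.12·0.19 + 1.2·0.60 + 0.65·0.12] = 9.14 + 5.8272 = 14.9672.
Under uncorrelated errors the observed covariances equal the true-score covariances, so only the own-variance terms attenuate.
True-score variance = [1.2²·0.94 + 2.4²·0.70 + 1.3²·0.80 + 0.5²·0.96] + 5.8272 = 6.9776 + 5.8272 = 12.8048.
Reliability = 12.8048 / 14.9672 = 0.8555.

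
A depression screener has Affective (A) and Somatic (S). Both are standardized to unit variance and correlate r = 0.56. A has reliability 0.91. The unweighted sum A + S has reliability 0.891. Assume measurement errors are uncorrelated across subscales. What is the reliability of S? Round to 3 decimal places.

Var(A+S) = 2 + 2·0.56 = 3.120.
True-score variance = ρ_A + ρ_S + 2·0.56, so 0.891 = (0.91 + ρ_S + 1.12) / 3.120.
ρ_S = 0.891·3.120 − 0.91 − 1.12 = 0.750.

0.750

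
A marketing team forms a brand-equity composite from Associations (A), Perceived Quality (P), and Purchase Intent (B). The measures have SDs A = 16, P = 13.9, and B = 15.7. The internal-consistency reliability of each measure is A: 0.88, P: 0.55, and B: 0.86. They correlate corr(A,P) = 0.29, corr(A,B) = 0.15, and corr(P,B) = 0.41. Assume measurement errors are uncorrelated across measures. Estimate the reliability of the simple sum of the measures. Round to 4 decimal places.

Var(A+P+B) = 16² + 13.9² + 15.7² + 2·[16·13.9·0.29 + 16·15.7·0.15 + 13.9·15.7·0.41] = 695.7 + 383.301 = 1079.
With uncorrelated errors the cross-covariances are all true-score covariance, so they carry over unchanged; only the diagonal terms shrink to ρᵢσᵢ².
True-score variance = [16²·0.88 + 13.9²·0.55 + 15.7²·0.86] + 383.301 = 543.527 + 383.301 = 926.827.
Reliability = 926.827 / 1079 = 0.8590.

0.8590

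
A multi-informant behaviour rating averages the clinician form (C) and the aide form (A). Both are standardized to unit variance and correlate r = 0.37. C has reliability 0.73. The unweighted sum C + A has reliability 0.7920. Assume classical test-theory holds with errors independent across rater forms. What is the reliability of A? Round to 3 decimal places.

0.700

Var(C+A) = 2 + 2·0.37 = 2.740.
True-score variance = ρ_C + ρ_A + 2·0.37, so 0.7920 = (0.73 + ρ_A + 0.74) / 2.740.
ρ_A = 0.7920·2.740 − 0.73 − 0.74 = 0.700.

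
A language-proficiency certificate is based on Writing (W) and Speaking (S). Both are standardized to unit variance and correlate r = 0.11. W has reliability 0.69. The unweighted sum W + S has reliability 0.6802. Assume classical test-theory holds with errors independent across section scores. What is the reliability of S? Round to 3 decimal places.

0.600

Var(W+S) = 2 + 2·0.11 = 2.220.
True-score variance = ρ_W + ρ_S + 2·0.11, so 0.6802 = (0.69 + ρ_S + 0.22) / 2.220.
ρ_S = 0.6802·2.220 − 0.69 − 0.22 = 0.600.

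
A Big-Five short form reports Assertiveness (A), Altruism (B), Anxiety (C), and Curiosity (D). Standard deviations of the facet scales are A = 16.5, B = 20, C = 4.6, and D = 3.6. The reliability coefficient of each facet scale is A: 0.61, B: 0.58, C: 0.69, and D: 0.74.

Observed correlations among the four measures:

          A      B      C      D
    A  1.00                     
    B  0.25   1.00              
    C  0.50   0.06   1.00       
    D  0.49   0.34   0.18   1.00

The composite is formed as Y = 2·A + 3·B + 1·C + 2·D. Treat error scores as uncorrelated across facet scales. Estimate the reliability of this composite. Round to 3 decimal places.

0.698

Var(Y) = 2²·16.5² + 3²·20² + 4.6² + 2²·3.6² + 2·[6·16.5·20·0.25 + 2·16.5·4.6·0.50 + 4·16.5·3.6·0.49 + 3·20·4.6·0.06 + 6·20·3.6·0.34 + 2·4.6·3.6·0.18] = 4762 + 1713.45 = 6475.45.
Because errors are independent across components, Cov(Tᵢ,Tⱼ) = Cov(Xᵢ,Xⱼ); the off-diagonal part of the true-score variance is the same as above.
True-score variance = [2²·16.5²·0.61 + 3²·20²·0.58 + 4.6²·0.69 + 2²·3.6²·0.74] + 1713.45 = 2805.25 + 1713.45 = 4518.7.
Reliability = 4518.7 / 6475.45 = 0.698.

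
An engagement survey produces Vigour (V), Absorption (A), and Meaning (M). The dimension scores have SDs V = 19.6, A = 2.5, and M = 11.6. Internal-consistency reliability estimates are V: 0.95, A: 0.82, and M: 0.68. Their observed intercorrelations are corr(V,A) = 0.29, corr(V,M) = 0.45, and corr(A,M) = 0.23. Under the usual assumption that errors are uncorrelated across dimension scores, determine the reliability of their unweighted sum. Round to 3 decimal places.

0.918

Var(V+A+M) = 19.6² + 2.5² + 11.6² + 2·[19.6·2.5·0.29 + 19.6·11.6·0.45 + 2.5·11.6·0.23] = 524.97 + 246.384 = 771.354.
Because errors are independent across components, Cov(Tᵢ,Tⱼ) = Cov(Xᵢ,Xⱼ); the off-diagonal part of the true-score variance is the same as above.
True-score variance = [19.6²·0.95 + 2.5²·0.82 + 11.6²·0.68] + 246.384 = 461.578 + 246.384 = 707.962.
Reliability = 707.962 / 771.354 = 0.918.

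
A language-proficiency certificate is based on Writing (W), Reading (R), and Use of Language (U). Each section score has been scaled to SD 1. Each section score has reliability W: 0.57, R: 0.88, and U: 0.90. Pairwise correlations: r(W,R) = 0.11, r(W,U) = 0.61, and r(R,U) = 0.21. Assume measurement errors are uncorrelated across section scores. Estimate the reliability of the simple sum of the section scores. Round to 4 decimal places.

0.8663

Var(W+R+U) = 3 + 2·[0.11 + 0.61 + 0.21] = 3 + 1.86 = 4.86.
With uncorrelated errors the cross-covariances are all true-score covariance, so they carry over unchanged; only the diagonal terms shrink to ρᵢσᵢ².
True-score variance = [0.57 + 0.88 + 0.90] + 1.86 = 2.35 + 1.86 = 4.21.
Reliability = 4.21 / 4.86 = 0.8663.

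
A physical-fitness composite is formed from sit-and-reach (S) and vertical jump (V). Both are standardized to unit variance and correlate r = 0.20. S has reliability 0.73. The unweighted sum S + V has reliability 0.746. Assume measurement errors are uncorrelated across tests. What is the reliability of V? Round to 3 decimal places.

0.660

Var(S+V) = 2 + 2·0.20 = 2.400.
True-score variance = ρ_S + ρ_V + 2·0.20, so 0.746 = (0.73 + ρ_V + 0.40) / 2.400.
ρ_V = 0.746·2.400 − 0.73 − 0.40 = 0.660.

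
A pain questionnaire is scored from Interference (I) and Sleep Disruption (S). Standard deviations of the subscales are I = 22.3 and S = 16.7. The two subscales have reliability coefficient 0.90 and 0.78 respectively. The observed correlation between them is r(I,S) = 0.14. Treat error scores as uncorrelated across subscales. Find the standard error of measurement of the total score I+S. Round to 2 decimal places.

Var(total) = 776.18 + 104.275 = 880.455.
True-score variance = 665.095 + 104.275 = 769.37, so reliability = 0.8738.
Error variance = 880.455 − 769.37 = 111.085; SEM = √111.085 = 10.54.

10.54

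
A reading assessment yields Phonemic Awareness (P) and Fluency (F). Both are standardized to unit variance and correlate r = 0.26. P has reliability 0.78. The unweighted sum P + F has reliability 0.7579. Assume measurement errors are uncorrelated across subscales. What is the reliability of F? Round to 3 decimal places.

0.610

Var(P+F) = 2 + 2·0.26 = 2.520.
True-score variance = ρ_P + ρ_F + 2·0.26, so 0.7579 = (0.78 + ρ_F + 0.52) / 2.520.
ρ_F = 0.7579·2.520 − 0.78 − 0.52 = 0.610.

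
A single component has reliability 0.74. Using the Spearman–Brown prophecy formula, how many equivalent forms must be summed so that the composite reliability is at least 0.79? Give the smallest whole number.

2

k ≥ ρ*(1−ρ₁)/(ρ₁(1−ρ*)) = 0.79·0.26 / (0.74·0.21) = 1.322.
Smallest integer k = 2.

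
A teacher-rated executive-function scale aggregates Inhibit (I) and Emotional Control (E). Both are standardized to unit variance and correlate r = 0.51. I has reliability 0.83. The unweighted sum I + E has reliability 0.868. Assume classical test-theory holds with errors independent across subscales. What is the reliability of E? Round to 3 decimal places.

Var(I+E) = 2 + 2·0.51 = 3.020.
True-score variance = ρ_I + ρ_E + 2·0.51, so 0.868 = (0.83 + ρ_E + 1.02) / 3.020.
ρ_E = 0.868·3.020 − 0.83 − 1.02 = 0.771.

0.771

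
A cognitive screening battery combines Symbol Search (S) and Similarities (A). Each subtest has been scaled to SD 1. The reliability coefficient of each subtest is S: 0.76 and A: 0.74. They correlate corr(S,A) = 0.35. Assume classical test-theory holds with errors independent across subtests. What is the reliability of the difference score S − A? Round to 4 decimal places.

Var(S−A) = 1 + 1 − 2·0.35 = 2 − 0.7 = 1.3.
Under uncorrelated errors the observed covariances equal the true-score covariances, so only the own-variance terms attenuate.
True-score variance = [0.76 + 0.74] − 0.7 = 1.5 − 0.7 = 0.8.
Reliability = 0.8 / 1.3 = 0.6154.

0.6154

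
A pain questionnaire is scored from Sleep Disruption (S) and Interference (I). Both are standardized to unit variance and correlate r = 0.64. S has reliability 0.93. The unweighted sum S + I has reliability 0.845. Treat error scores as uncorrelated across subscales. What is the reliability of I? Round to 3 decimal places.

0.562

Var(S+I) = 2 + 2·0.64 = 3.280.
True-score variance = ρ_S + ρ_I + 2·0.64, so 0.845 = (0.93 + ρ_I + 1.28) / 3.280.
ρ_I = 0.845·3.280 − 0.93 − 1.28 = 0.562.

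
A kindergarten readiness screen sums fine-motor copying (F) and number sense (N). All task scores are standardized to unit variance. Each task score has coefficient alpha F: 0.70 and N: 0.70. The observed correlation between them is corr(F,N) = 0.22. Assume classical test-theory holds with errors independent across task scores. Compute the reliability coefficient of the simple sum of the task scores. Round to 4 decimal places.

0.7541

Var(F+N) = 2 + 2·[0.22] = 2 + 0.44 = 2.44.
Under uncorrelated errors the observed covariances equal the true-score covariances, so only the own-variance terms attenuate.
True-score variance = [0.70 + 0.70] + 0.44 = 1.4 + 0.44 = 1.84.
Reliability = 1.84 / 2.44 = 0.7541.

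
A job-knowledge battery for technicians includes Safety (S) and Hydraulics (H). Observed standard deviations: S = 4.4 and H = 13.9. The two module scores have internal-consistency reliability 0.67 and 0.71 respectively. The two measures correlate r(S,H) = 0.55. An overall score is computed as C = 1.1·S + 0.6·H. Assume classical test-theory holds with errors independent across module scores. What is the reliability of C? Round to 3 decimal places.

0.797

Var(C) = 1.1²·4.4² + 0.6²·13.9² + 2·[0.66·4.4·13.9·0.55] = 92.9812 + 44.4022 = 137.383.
Because errors are independent across components, Cov(Tᵢ,Tⱼ) = Cov(Xᵢ,Xⱼ); the off-diagonal part of the true-score variance is the same as above.
True-score variance = [1.1²·4.4²·0.67 + 0.6²·13.9²·0.71] + 44.4022 = 65.0796 + 44.4022 = 109.482.
Reliability = 109.482 / 137.383 = 0.797.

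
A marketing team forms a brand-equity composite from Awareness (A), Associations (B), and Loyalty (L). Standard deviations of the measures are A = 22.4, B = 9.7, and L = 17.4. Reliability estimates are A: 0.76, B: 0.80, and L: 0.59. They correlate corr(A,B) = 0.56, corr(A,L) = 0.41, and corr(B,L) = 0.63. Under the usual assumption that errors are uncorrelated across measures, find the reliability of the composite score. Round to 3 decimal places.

0.843

Var(A+B+L) = 22.4² + 9.7² + 17.4² + 2·[22.4·9.7·0.56 + 22.4·17.4·0.41 + 9.7·17.4·0.63] = 898.61 + 775.62 = 1674.23.
With uncorrelated errors the cross-covariances are all true-score covariance, so they carry over unchanged; only the diagonal terms shrink to ρᵢσᵢ².
True-score variance = [22.4²·0.76 + 9.7²·0.80 + 17.4²·0.59] + 775.62 = 635.238 + 775.62 = 1410.86.
Reliability = 1410.86 / 1674.23 = 0.843.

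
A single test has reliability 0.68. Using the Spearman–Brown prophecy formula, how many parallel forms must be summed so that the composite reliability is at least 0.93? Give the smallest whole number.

7

k ≥ ρ*(1−ρ₁)/(ρ₁(1−ρ*)) = 0.93·0.32 / (0.68·0.07) = 6.252.
Smallest integer k = 7.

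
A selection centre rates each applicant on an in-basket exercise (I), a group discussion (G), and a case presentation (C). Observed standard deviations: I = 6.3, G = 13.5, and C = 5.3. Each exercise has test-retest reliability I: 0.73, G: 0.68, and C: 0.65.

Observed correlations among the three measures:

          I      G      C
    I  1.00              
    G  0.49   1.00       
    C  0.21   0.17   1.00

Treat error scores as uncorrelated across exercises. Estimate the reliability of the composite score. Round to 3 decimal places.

Var(I+G+C) = 6.3² + 13.5² + 5.3² + 2·[6.3·13.5·0.49 + 6.3·5.3·0.21 + 13.5·5.3·0.17] = 250.03 + 121.7 = 371.73.
With uncorrelated errors the cross-covariances are all true-score covariance, so they carry over unchanged; only the diagonal terms shrink to ρᵢσᵢ².
True-score variance = [6.3²·0.73 + 13.5²·0.68 + 5.3²·0.65] + 121.7 = 171.162 + 121.7 = 292.862.
Reliability = 292.862 / 371.73 = 0.788.

0.788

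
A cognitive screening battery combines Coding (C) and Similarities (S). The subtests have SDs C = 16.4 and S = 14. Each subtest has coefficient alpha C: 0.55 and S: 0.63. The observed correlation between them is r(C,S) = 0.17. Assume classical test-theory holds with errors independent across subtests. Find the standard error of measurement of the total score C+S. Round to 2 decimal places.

Var(total) = 464.96 + 78.064 = 543.024.
True-score variance = 271.408 + 78.064 = 349.472, so reliability = 0.6436.
Error variance = 543.024 − 349.472 = 193.552; SEM = √193.552 = 13.91.

13.91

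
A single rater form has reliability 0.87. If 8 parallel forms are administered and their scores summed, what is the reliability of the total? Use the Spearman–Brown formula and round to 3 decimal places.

0.982

ρ_k = kρ / (1 + (k−1)ρ) = 8·0.87 / (1 + 7·0.87) = 6.960 / 7.090 = 0.982.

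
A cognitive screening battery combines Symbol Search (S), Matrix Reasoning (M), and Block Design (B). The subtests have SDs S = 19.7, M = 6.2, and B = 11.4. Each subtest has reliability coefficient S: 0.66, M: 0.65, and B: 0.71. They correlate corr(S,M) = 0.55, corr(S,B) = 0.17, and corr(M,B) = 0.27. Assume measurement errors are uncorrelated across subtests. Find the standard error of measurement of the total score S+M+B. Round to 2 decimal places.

Var(total) = 556.49 + 248.878 = 805.368.
True-score variance = 373.397 + 248.878 = 622.275, so reliability = 0.7727.
Error variance = 805.368 − 622.275 = 183.093; SEM = √183.093 = 13.53.

13.53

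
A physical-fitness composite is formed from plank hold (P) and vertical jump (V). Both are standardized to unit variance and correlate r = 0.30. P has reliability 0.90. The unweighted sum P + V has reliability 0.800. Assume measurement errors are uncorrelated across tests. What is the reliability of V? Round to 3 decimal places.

0.580

Var(P+V) = 2 + 2·0.30 = 2.600.
True-score variance = ρ_P + ρ_V + 2·0.30, so 0.800 = (0.90 + ρ_V + 0.60) / 2.600.
ρ_V = 0.800·2.600 − 0.90 − 0.60 = 0.580.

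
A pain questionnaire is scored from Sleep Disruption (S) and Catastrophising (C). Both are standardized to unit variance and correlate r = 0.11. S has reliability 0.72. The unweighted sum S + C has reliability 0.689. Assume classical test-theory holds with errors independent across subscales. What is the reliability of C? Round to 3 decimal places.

Var(S+C) = 2 + 2·0.11 = 2.220.
True-score variance = ρ_S + ρ_C + 2·0.11, so 0.689 = (0.72 + ρ_C + 0.22) / 2.220.
ρ_C = 0.689·2.220 − 0.72 − 0.22 = 0.590.

0.590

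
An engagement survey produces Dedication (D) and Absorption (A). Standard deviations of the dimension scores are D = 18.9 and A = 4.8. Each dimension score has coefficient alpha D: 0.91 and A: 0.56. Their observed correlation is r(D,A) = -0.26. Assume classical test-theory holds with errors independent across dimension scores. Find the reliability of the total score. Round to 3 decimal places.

Var(D+A) = 18.9² + 4.8² + 2·[18.9·4.8·(-0.26)] = 380.25 − 47.1744 = 333.076.
Because errors are independent across components, Cov(Tᵢ,Tⱼ) = Cov(Xᵢ,Xⱼ); the off-diagonal part of the true-score variance is the same as above.
True-score variance = [18.9²·0.91 + 4.8²·0.56] − 47.1744 = 337.963 − 47.1744 = 290.789.
Reliability = 290.789 / 333.076 = 0.873.

0.873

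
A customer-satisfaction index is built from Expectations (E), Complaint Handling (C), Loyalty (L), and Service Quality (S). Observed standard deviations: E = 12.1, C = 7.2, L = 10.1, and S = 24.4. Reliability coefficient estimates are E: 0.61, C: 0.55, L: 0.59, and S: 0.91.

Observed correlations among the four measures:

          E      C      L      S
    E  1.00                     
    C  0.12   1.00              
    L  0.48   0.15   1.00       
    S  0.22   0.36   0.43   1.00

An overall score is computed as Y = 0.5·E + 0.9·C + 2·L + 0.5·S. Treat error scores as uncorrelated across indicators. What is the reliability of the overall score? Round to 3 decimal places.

0.806

Var(Y) = 0.5²·12.1² + 0.9²·7.2² + 2²·10.1² + 0.5²·24.4² + 2·[0.45·12.1·7.2·0.12 + 12.1·10.1·0.48 + 0.25·12.1·24.4·0.22 + 1.8·7.2·10.1·0.15 + 0.45·7.2·24.4·0.36 + 10.1·24.4·0.43] = 635.473 + 467.334 = 1102.81.
Because errors are independent across components, Cov(Tᵢ,Tⱼ) = Cov(Xᵢ,Xⱼ); the off-diagonal part of the true-score variance is the same as above.
True-score variance = [0.5²·12.1²·0.61 + 0.9²·7.2²·0.55 + 2²·10.1²·0.59 + 0.5²·24.4²·0.91] + 467.334 = 421.61 + 467.334 = 888.945.
Reliability = 888.945 / 1102.81 = 0.806.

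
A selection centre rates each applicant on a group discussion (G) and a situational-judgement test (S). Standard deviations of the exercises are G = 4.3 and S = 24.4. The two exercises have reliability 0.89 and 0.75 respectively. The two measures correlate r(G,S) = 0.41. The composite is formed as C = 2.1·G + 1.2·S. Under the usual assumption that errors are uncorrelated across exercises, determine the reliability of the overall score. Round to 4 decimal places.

Var(C) = 2.1²·4.3² + 1.2²·24.4² + 2·[2.52·4.3·24.4·0.41] = 938.859 + 216.807 = 1155.67.
With uncorrelated errors the cross-covariances are all true-score covariance, so they carry over unchanged; only the diagonal terms shrink to ρᵢσᵢ².
True-score variance = [2.1²·4.3²·0.89 + 1.2²·24.4²·0.75] + 216.807 = 715.56 + 216.807 = 932.367.
Reliability = 932.367 / 1155.67 = 0.8068.

0.8068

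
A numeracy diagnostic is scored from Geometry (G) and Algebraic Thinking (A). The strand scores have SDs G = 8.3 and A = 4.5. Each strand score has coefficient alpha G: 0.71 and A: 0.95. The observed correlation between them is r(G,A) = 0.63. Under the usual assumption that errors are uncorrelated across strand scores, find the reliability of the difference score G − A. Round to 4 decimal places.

Var(G−A) = 8.3² + 4.5² − 2·8.3·4.5·0.63 = 89.14 − 47.061 = 42.079.
Because errors are independent across components, Cov(Tᵢ,Tⱼ) = Cov(Xᵢ,Xⱼ); the off-diagonal part of the true-score variance is the same as above.
True-score variance = [8.3²·0.71 + 4.5²·0.95] − 47.061 = 68.1494 − 47.061 = 21.0884.
Reliability = 21.0884 / 42.079 = 0.5012.

0.5012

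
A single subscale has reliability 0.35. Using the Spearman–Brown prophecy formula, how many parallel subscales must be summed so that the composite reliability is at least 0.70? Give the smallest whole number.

k ≥ ρ*(1−ρ₁)/(ρ₁(1−ρ*)) = 0.70·0.65 / (0.35·0.30) = 4.333.
Smallest integer k = 5.

5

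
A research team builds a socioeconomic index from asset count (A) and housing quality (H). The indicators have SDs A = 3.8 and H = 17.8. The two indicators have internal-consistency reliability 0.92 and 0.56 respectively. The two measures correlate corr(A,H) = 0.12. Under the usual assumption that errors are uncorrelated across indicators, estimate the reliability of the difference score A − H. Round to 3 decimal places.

Var(A−H) = 3.8² + 17.8² − 2·3.8·17.8·0.12 = 331.28 − 16.2336 = 315.046.
With uncorrelated errors the cross-covariances are all true-score covariance, so they carry over unchanged; only the diagonal terms shrink to ρᵢσᵢ².
True-score variance = [3.8²·0.92 + 17.8²·0.56] − 16.2336 = 190.715 − 16.2336 = 174.482.
Reliability = 174.482 / 315.046 = 0.554.

0.554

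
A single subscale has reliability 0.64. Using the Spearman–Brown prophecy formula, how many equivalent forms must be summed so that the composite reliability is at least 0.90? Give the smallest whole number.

k ≥ ρ*(1−ρ₁)/(ρ₁(1−ρ*)) = 0.90·0.36 / (0.64·0.10) = 5.063.
Smallest integer k = 6.

6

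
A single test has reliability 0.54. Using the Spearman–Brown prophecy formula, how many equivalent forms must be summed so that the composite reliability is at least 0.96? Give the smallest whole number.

k ≥ ρ*(1−ρ₁)/(ρ₁(1−ρ*)) = 0.96·0.46 / (0.54·0.04) = 20.444.
Smallest integer k = 21.

21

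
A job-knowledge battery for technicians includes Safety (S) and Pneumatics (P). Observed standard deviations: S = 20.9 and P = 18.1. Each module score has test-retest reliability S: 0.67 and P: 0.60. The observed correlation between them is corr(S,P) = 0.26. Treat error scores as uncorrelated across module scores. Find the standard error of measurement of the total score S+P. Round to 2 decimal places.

Var(total) = 764.42 + 196.711 = 961.131.
True-score variance = 489.229 + 196.711 = 685.939, so reliability = 0.7137.
Error variance = 961.131 − 685.939 = 275.191; SEM = √275.191 = 16.59.

16.59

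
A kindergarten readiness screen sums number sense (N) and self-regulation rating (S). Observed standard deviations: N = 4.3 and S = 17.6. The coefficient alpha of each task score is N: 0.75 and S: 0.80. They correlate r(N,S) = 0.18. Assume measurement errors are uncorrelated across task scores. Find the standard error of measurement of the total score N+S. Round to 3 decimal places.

8.159

Var(total) = 328.25 + 27.2448 = 355.495.
True-score variance = 261.676 + 27.2448 = 288.92, so reliability = 0.8127.
Error variance = 355.495 − 288.92 = 66.5745; SEM = √66.5745 = 8.159.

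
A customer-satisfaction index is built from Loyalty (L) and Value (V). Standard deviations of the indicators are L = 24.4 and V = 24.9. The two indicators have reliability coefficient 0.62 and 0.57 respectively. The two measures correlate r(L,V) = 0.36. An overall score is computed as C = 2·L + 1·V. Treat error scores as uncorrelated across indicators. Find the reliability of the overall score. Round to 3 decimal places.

0.698

Var(C) = 2²·24.4² + 24.9² + 2·[2·24.4·24.9·0.36] = 3001.45 + 874.886 = 3876.34.
Under uncorrelated errors the observed covariances equal the true-score covariances, so only the own-variance terms attenuate.
True-score variance = [2²·24.4²·0.62 + 24.9²·0.57] + 874.886 = 1829.9 + 874.886 = 2704.78.
Reliability = 2704.78 / 3876.34 = 0.698.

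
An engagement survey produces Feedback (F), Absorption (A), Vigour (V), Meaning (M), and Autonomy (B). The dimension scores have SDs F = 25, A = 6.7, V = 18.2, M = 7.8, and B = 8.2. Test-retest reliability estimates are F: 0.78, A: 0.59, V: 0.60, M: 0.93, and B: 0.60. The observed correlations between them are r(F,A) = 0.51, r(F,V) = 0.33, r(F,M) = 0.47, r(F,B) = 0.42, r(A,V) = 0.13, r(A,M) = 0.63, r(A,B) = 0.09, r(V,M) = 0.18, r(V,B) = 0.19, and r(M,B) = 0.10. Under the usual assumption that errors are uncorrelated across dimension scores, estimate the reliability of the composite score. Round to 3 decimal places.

0.854

Var(F+A+V+M+B) = 25² + 6.7² + 18.2² + 7.8² + 8.2² + 2·[25·6.7·0.51 + 25·18.2·0.33 + 25·7.8·0.47 + 25·8.2·0.42 + 6.7·18.2·0.13 + 6.7·7.8·0.63 + 6.7·8.2·0.09 + 18.2·7.8·0.18 + 18.2·8.2·0.19 + 7.8·8.2·0.10] = 1129.21 + 1054.7 = 2183.91.
Under uncorrelated errors the observed covariances equal the true-score covariances, so only the own-variance terms attenuate.
True-score variance = [25²·0.78 + 6.7²·0.59 + 18.2²·0.60 + 7.8²·0.93 + 8.2²·0.60] + 1054.7 = 809.654 + 1054.7 = 1864.35.
Reliability = 1864.35 / 2183.91 = 0.854.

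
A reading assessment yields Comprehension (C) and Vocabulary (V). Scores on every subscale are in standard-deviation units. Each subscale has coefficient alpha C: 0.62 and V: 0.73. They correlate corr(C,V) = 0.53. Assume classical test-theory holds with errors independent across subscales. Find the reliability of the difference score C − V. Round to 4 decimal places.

0.3085

Var(C−V) = 1 + 1 − 2·0.53 = 2 − 1.06 = 0.94.
With uncorrelated errors the cross-covariances are all true-score covariance, so they carry over unchanged; only the diagonal terms shrink to ρᵢσᵢ².
True-score variance = [0.62 + 0.73] − 1.06 = 1.35 − 1.06 = 0.29.
Reliability = 0.29 / 0.94 = 0.3085.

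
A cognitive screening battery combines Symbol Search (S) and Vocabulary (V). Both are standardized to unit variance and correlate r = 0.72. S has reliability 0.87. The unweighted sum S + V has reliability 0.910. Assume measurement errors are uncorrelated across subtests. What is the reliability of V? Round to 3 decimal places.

Var(S+V) = 2 + 2·0.72 = 3.440.
True-score variance = ρ_S + ρ_V + 2·0.72, so 0.910 = (0.87 + ρ_V + 1.44) / 3.440.
ρ_V = 0.910·3.440 − 0.87 − 1.44 = 0.820.

0.820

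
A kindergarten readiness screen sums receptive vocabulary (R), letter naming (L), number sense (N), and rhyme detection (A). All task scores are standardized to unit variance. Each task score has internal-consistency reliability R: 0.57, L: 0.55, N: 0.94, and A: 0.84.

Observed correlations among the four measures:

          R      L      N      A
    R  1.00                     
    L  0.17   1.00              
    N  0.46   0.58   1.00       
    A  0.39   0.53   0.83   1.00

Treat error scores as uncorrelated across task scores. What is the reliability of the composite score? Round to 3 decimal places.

Var(R+L+N+A) = 4 + 2·[0.17 + 0.46 + 0.39 + 0.58 + 0.53 + 0.83] = 4 + 5.92 = 9.92.
With uncorrelated errors the cross-covariances are all true-score covariance, so they carry over unchanged; only the diagonal terms shrink to ρᵢσᵢ².
True-score variance = [0.57 + 0.55 + 0.94 + 0.84] + 5.92 = 2.9 + 5.92 = 8.82.
Reliability = 8.82 / 9.92 = 0.889.

0.889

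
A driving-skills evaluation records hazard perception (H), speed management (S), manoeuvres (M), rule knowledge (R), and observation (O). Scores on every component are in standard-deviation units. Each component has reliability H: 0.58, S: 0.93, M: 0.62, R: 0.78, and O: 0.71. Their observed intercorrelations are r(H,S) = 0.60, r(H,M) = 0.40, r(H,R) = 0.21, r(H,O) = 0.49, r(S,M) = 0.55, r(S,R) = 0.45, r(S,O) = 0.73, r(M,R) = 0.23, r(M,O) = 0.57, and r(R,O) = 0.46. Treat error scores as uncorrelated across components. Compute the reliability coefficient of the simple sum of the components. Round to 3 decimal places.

0.904

Var(H+S+M+R+O) = 5 + 2·[0.60 + 0.40 + 0.21 + 0.49 + 0.55 + 0.45 + 0.73 + 0.23 + 0.57 + 0.46] = 5 + 9.38 = 14.38.
Under uncorrelated errors the observed covariances equal the true-score covariances, so only the own-variance terms attenuate.
True-score variance = [0.58 + 0.93 + 0.62 + 0.78 + 0.71] + 9.38 = 3.62 + 9.38 = 13.
Reliability = 13 / 14.38 = 0.904.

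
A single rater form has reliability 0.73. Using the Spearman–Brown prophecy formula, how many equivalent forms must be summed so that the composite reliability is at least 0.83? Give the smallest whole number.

k ≥ ρ*(1−ρ₁)/(ρ₁(1−ρ*)) = 0.83·0.27 / (0.73·0.17) = 1.806.
Smallest integer k = 2.

2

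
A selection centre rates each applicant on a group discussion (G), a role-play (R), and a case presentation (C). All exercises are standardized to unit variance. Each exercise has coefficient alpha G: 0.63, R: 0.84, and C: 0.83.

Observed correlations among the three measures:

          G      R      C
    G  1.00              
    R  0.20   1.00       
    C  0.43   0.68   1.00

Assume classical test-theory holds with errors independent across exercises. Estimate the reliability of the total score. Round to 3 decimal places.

0.875

Var(G+R+C) = 3 + 2·[0.20 + 0.43 + 0.68] = 3 + 2.62 = 5.62.
Under uncorrelated errors the observed covariances equal the true-score covariances, so only the own-variance terms attenuate.
True-score variance = [0.63 + 0.84 + 0.83] + 2.62 = 2.3 + 2.62 = 4.92.
Reliability = 4.92 / 5.62 = 0.875.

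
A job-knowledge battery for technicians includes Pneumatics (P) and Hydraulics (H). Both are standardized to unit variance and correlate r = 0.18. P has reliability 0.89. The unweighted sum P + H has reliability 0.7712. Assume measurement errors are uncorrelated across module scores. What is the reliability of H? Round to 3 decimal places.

Var(P+H) = 2 + 2·0.18 = 2.360.
True-score variance = ρ_P + ρ_H + 2·0.18, so 0.7712 = (0.89 + ρ_H + 0.36) / 2.360.
ρ_H = 0.7712·2.360 − 0.89 − 0.36 = 0.570.

0.570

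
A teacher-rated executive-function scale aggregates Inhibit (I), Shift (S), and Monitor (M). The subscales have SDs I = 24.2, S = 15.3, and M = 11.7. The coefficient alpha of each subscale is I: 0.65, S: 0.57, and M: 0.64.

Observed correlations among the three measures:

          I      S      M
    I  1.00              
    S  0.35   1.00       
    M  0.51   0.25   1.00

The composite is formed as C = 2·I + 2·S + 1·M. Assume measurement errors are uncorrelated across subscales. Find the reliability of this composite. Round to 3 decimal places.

Var(C) = 2²·24.2² + 2²·15.3² + 11.7² + 2·[4·24.2·15.3·0.35 + 2·24.2·11.7·0.51 + 2·15.3·11.7·0.25] = 3415.81 + 1793.34 = 5209.15.
Because errors are independent across components, Cov(Tᵢ,Tⱼ) = Cov(Xᵢ,Xⱼ); the off-diagonal part of the true-score variance is the same as above.
True-score variance = [2²·24.2²·0.65 + 2²·15.3²·0.57 + 11.7²·0.64] + 1793.34 = 2144 + 1793.34 = 3937.34.
Reliability = 3937.34 / 5209.15 = 0.756.

0.756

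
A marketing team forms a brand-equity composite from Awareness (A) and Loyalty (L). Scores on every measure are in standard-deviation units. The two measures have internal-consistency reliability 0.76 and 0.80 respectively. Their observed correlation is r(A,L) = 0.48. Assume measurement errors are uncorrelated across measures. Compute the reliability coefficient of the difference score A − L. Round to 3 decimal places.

Var(A−L) = 1 + 1 − 2·0.48 = 2 − 0.96 = 1.04.
With uncorrelated errors the cross-covariances are all true-score covariance, so they carry over unchanged; only the diagonal terms shrink to ρᵢσᵢ².
True-score variance = [0.76 + 0.80] − 0.96 = 1.56 − 0.96 = 0.6.
Reliability = 0.6 / 1.04 = 0.577.

0.577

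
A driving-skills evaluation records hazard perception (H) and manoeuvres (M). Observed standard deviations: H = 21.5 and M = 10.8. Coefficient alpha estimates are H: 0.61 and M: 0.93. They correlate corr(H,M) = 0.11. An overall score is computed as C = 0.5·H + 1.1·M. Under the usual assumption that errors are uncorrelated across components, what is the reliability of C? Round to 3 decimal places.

0.807

Var(C) = 0.5²·21.5² + 1.1²·10.8² + 2·[0.55·21.5·10.8·0.11] = 256.697 + 28.0962 = 284.793.
Because errors are independent across components, Cov(Tᵢ,Tⱼ) = Cov(Xᵢ,Xⱼ); the off-diagonal part of the true-score variance is the same as above.
True-score variance = [0.5²·21.5²·0.61 + 1.1²·10.8²·0.93] + 28.0962 = 201.748 + 28.0962 = 229.844.
Reliability = 229.844 / 284.793 = 0.807.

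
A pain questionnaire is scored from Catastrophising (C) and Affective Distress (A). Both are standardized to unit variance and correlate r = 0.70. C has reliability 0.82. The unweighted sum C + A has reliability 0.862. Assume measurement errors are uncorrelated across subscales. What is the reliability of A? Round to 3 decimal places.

Var(C+A) = 2 + 2·0.70 = 3.400.
True-score variance = ρ_C + ρ_A + 2·0.70, so 0.862 = (0.82 + ρ_A + 1.40) / 3.400.
ρ_A = 0.862·3.400 − 0.82 − 1.40 = 0.711.

0.711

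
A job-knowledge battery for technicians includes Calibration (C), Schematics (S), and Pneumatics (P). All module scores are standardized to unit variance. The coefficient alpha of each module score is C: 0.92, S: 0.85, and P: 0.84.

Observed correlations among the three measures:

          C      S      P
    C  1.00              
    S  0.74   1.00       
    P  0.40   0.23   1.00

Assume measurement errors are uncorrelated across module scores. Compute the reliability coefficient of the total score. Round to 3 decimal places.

Var(C+S+P) = 3 + 2·[0.74 + 0.40 + 0.23] = 3 + 2.74 = 5.74.
Under uncorrelated errors the observed covariances equal the true-score covariances, so only the own-variance terms attenuate.
True-score variance = [0.92 + 0.85 + 0.84] + 2.74 = 2.61 + 2.74 = 5.35.
Reliability = 5.35 / 5.74 = 0.932.

0.932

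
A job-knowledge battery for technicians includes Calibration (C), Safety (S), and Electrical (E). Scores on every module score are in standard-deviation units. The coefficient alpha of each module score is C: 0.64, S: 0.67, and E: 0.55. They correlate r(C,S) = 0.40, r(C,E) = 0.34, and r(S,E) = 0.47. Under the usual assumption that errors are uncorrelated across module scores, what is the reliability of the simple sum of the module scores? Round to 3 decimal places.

0.790

Var(C+S+E) = 3 + 2·[0.40 + 0.34 + 0.47] = 3 + 2.42 = 5.42.
Because errors are independent across components, Cov(Tᵢ,Tⱼ) = Cov(Xᵢ,Xⱼ); the off-diagonal part of the true-score variance is the same as above.
True-score variance = [0.64 + 0.67 + 0.55] + 2.42 = 1.86 + 2.42 = 4.28.
Reliability = 4.28 / 5.42 = 0.790.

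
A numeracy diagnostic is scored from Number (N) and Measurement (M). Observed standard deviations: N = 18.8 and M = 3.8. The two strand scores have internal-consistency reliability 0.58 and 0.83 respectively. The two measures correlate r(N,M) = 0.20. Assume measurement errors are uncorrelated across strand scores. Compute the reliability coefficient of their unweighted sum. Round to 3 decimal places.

Var(N+M) = 18.8² + 3.8² + 2·[18.8·3.8·0.20] = 367.88 + 28.576 = 396.456.
Under uncorrelated errors the observed covariances equal the true-score covariances, so only the own-variance terms attenuate.
True-score variance = [18.8²·0.58 + 3.8²·0.83] + 28.576 = 216.98 + 28.576 = 245.556.
Reliability = 245.556 / 396.456 = 0.619.

0.619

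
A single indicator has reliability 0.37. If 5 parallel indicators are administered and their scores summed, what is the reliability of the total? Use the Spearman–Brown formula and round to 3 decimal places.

ρ_k = kρ / (1 + (k−1)ρ) = 5·0.37 / (1 + 4·0.37) = 1.850 / 2.480 = 0.746.

0.746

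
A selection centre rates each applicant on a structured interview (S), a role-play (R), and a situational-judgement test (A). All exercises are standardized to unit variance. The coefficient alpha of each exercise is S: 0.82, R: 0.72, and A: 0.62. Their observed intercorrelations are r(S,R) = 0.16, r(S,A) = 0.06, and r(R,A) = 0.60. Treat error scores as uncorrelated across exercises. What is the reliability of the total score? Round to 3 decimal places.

0.819

Var(S+R+A) = 3 + 2·[0.16 + 0.06 + 0.60] = 3 + 1.64 = 4.64.
Because errors are independent across components, Cov(Tᵢ,Tⱼ) = Cov(Xᵢ,Xⱼ); the off-diagonal part of the true-score variance is the same as above.
True-score variance = [0.82 + 0.72 + 0.62] + 1.64 = 2.16 + 1.64 = 3.8.
Reliability = 3.8 / 4.64 = 0.819.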